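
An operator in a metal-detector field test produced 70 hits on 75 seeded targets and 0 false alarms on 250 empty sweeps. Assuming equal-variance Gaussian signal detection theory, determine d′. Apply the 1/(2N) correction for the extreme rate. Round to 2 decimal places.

d′ = 4.38

The false-alarm rate is 0/250 = 0, so apply the 1/(2N) correction: FA → 1/(2·250) = 0.00200.
z(H) = z(0.93333) = 1.501
z(FA) = z(0.00200) = -2.878
d' = 1.501 − (-2.878) = 4.379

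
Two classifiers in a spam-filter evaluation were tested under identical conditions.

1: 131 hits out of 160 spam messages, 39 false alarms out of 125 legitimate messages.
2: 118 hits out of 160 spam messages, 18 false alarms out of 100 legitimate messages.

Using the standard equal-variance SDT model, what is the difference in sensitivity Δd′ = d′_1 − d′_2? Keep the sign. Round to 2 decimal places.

1: z(0.8187) = 0.910, z(0.3120) = -0.490, d' = 1.400
2: z(0.7375) = 0.636, z(0.1800) = -0.915, d' = 1.551
Δd' = d'_1 − d'_2 = 1.400 − 1.551 = -0.151
2 has the higher sensitivity.

Δd′ = -0.15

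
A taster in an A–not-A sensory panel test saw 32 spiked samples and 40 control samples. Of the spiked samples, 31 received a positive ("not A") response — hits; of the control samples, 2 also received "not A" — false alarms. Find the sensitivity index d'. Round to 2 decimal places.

d' = 3.51

H = 31/32 = 0.9688
FA = 2/40 = 0.0500
z(H) = z(0.9688) = 1.863
z(FA) = z(0.0500) = -1.645
d' = z(H) − z(FA) = 1.863 − (-1.645) = 3.508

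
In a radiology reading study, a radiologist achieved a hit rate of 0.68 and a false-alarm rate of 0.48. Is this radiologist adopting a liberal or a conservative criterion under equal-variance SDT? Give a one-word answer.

z(H) = 0.468, z(FA) = -0.050
c = −½·(z(H) + z(FA)) = -0.209
c < 0 → liberal criterion (biased toward responding “yes”).

liberal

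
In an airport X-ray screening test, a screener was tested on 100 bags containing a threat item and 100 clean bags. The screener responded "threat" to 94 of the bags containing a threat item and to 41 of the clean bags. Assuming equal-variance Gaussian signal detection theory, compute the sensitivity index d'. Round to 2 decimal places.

H = 94/100 = 0.9400
FA = 41/100 = 0.4100
z(0.9400) = 1.5548, z(0.4100) = -0.2275
d' = z(H) − z(FA) = 1.5548 − (-0.2275) = 1.7823

d' = 1.78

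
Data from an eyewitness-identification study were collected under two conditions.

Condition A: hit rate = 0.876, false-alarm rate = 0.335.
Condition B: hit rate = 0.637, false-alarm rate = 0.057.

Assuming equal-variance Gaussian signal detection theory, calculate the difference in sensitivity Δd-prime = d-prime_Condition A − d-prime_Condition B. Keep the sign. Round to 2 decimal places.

Δd-prime = -0.35

Condition A: z(0.876) = 1.155, z(0.335) = -0.426, d' = 1.581
Condition B: z(0.637) = 0.350, z(0.057) = -1.580, d' = 1.930
Δd' = d'_Condition A − d'_Condition B = 1.581 − 1.930 = -0.349
Condition B has the higher sensitivity.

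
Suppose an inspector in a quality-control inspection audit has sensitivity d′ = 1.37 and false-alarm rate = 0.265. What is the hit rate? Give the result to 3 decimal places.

z(false-alarm rate) = z(0.265) = -0.6280
z(H) = z(FA) + d' = -0.6280 + 1.37 = 0.7420
hit rate = Φ(0.7420) = 0.7710

hit rate = 0.771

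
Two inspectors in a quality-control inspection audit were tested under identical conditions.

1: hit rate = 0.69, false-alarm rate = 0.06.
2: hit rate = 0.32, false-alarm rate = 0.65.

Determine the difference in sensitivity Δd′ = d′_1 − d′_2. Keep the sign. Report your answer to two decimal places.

Δd′ = 2.90

1: z(0.69) = 0.496, z(0.06) = -1.555, d' = 2.051
2: z(0.32) = -0.468, z(0.65) = 0.385, d' = -0.853
Δd' = d'_1 − d'_2 = 2.051 − (-0.853) = 2.904
1 has the higher sensitivity.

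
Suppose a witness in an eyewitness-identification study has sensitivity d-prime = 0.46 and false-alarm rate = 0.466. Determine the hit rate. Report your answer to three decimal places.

z(false-alarm rate) = z(0.466) = -0.0853
z(H) = z(FA) + d' = -0.0853 + 0.46 = 0.3747
hit rate = Φ(0.3747) = 0.6461

hit rate = 0.646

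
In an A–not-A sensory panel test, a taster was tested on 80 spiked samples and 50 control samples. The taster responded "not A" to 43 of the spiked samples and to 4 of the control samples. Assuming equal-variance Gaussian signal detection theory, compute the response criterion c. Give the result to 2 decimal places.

H = 43/80 = 0.5375
FA = 4/50 = 0.0800
Φ⁻¹(H) = 0.094
Φ⁻¹(FA) = -1.405
c = −½·[z(H) + z(FA)] = −0.5 × (0.094 + (-1.405)) = 0.6555
c > 0: the taster has a conservative response bias.

c = 0.66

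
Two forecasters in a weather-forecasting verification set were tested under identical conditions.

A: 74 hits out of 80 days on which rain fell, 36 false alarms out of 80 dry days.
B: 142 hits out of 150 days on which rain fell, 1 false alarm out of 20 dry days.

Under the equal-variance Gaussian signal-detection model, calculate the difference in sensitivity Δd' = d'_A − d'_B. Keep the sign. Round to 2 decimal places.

Δd' = -1.69

A: z(0.9250) = 1.440, z(0.4500) = -0.126, d' = 1.566
B: z(0.9467) = 1.614, z(0.0500) = -1.645, d' = 3.259
Δd' = d'_A − d'_B = 1.566 − 3.259 = -1.693
B has the higher sensitivity.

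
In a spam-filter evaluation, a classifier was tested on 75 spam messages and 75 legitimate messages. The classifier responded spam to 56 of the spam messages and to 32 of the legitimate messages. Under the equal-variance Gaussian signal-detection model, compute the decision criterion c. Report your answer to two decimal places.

c = -0.24

H = 56/75 = 0.7467
FA = 32/75 = 0.4267
Φ⁻¹(H) = Φ⁻¹(0.7467) = 0.664
Φ⁻¹(FA) = Φ⁻¹(0.4267) = -0.185
c = −½·[z(H) + z(FA)] = −0.5 × (0.664 + (-0.185)) = -0.2395
c < 0: the classifier has a liberal response bias.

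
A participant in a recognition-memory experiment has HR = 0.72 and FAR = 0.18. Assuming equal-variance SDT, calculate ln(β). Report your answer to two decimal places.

Φ⁻¹(H) = Φ⁻¹(0.72) = 0.583
Φ⁻¹(FA) = Φ⁻¹(0.18) = -0.915
ln β = −½·[z(H)² − z(FA)²] = −0.5 × (0.340 − 0.837) = 0.2485

ln β = 0.25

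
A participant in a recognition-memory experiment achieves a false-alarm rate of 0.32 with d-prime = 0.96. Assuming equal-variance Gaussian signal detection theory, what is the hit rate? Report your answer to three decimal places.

z(false-alarm rate) = z(0.32) = -0.4677
z(H) = z(FA) + d' = -0.4677 + 0.96 = 0.4923
hit rate = Φ(0.4923) = 0.6887

hit rate = 0.689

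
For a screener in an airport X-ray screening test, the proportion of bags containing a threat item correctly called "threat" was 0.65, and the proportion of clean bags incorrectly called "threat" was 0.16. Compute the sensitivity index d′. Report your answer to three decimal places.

d′ = 1.380

z(0.65) = 0.3853, z(0.16) = -0.9945
d' = z(H) − z(FA) = 0.3853 − (-0.9945) = 1.3798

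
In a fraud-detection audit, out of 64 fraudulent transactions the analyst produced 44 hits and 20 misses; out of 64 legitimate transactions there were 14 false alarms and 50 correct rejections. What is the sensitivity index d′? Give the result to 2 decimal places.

H = 44/64 = 0.6875
FA = 14/64 = 0.2188
z(H) = z(0.6875) = 0.489
z(FA) = z(0.2188) = -0.776
d' = z(H) − z(FA) = 0.489 − (-0.776) = 1.265

d′ = 1.27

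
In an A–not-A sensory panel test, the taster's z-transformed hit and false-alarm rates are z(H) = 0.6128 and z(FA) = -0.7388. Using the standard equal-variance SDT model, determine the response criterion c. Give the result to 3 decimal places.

c = 0.063

c = −½·[z(H) + z(FA)] = −½·(0.6128 + (-0.7388)) = 0.0630
c > 0: the taster has a conservative response bias.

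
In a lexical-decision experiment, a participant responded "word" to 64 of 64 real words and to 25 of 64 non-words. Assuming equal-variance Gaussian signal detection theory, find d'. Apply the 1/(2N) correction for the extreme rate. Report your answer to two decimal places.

d' = 2.70

The hit rate is 64/64 = 1, so apply the 1/(2N) correction: H → 1 − 1/(2·64) = 0.99219.
z(H) = z(0.99219) = 2.418
z(FA) = z(0.39062) = -0.278
d' = 2.418 − (-0.278) = 2.696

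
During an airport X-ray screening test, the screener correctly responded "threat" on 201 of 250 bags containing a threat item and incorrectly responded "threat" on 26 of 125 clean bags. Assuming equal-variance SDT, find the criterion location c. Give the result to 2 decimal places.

H = 201/250 = 0.8040
FA = 26/125 = 0.2080
z(H) = z(0.8040) = 0.8560
z(FA) = z(0.2080) = -0.8134
c = −½·[z(H) + z(FA)] = −0.5 × (0.8560 + (-0.8134)) = -0.0213

c = -0.02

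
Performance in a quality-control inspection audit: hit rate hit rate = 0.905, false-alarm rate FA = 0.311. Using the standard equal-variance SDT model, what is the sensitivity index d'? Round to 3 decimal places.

d' = 1.804

Φ⁻¹(H) = 1.3106
Φ⁻¹(FA) = -0.4930
d' = z(H) − z(FA) = 1.3106 − (-0.4930) = 1.8036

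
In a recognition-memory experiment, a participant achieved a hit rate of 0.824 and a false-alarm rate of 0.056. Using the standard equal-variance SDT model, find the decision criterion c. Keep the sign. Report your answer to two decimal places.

c = 0.33

z(H) = z(0.824) = 0.9307
z(FA) = z(0.056) = -1.5893
c = −½·[z(H) + z(FA)] = −0.5 × (0.9307 + (-1.5893)) = 0.3293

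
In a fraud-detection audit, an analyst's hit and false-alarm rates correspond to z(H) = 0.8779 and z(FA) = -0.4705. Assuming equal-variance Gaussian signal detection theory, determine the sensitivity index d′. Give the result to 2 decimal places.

d' = z(H) − z(FA) = 0.8779 − (-0.4705) = 1.3484

d′ = 1.35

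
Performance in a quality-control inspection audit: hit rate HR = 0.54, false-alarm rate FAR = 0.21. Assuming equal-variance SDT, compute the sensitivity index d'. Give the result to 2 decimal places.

Φ⁻¹(H) = 0.1004
Φ⁻¹(FA) = -0.8064
d' = z(H) − z(FA) = 0.1004 − (-0.8064) = 0.9068

d' = 0.91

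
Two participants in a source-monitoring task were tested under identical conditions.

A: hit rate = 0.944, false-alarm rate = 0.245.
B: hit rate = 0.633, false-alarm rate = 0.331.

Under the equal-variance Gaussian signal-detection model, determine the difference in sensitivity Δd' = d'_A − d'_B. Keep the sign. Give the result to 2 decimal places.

A: z(0.944) = 1.589, z(0.245) = -0.690, d' = 2.279
B: z(0.633) = 0.340, z(0.331) = -0.437, d' = 0.777
Δd' = d'_A − d'_B = 2.279 − 0.777 = 1.502
A has the higher sensitivity.

Δd' = 1.50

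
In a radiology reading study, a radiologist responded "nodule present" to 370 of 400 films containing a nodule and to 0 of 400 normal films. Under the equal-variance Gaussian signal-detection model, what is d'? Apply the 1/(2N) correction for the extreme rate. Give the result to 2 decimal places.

The false-alarm rate is 0/400 = 0, so apply the 1/(2N) correction: FA → 1/(2·400) = 0.00125.
z(H) = z(0.92500) = 1.440
z(FA) = z(0.00125) = -3.023
d' = 1.440 − (-3.023) = 4.463

d' = 4.46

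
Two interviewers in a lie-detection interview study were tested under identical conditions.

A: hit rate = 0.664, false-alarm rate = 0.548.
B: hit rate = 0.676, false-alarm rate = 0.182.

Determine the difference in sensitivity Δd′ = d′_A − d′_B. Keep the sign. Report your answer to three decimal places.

A: z(0.664) = 0.4234, z(0.548) = 0.1206, d' = 0.3028
B: z(0.676) = 0.4565, z(0.182) = -0.9078, d' = 1.3643
Δd' = d'_A − d'_B = 0.3028 − 1.3643 = -1.0615
B has the higher sensitivity.

Δd′ = -1.062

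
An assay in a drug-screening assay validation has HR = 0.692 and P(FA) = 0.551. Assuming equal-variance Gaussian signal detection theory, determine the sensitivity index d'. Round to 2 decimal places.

Φ⁻¹(H) = Φ⁻¹(0.692) = 0.5015
Φ⁻¹(FA) = Φ⁻¹(0.551) = 0.1282
d' = z(H) − z(FA) = 0.5015 − 0.1282 = 0.3733

d' = 0.37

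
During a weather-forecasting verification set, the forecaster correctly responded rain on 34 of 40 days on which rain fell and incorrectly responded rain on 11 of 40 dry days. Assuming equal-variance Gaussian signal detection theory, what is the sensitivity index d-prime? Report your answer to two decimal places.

d-prime = 1.63

H = 34/40 = 0.8500
FA = 11/40 = 0.2750
z(H) = z(0.8500) = 1.036
z(FA) = z(0.2750) = -0.598
d' = z(H) − z(FA) = 1.036 − (-0.598) = 1.634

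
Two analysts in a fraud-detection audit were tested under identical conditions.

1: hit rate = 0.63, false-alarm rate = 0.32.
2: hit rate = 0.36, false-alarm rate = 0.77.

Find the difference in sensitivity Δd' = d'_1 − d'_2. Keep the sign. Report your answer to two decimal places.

Δd' = 1.90

1: z(0.63) = 0.332, z(0.32) = -0.468, d' = 0.800
2: z(0.36) = -0.358, z(0.77) = 0.739, d' = -1.097
Δd' = d'_1 − d'_2 = 0.800 − (-1.097) = 1.897
1 has the higher sensitivity.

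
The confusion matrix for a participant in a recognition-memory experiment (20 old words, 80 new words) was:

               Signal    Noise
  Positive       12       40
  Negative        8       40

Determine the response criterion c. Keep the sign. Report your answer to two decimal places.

c = -0.13

H = 12/20 = 0.6000
FA = 40/80 = 0.5000
Φ⁻¹(H) = Φ⁻¹(0.6000) = 0.2533
Φ⁻¹(FA) = Φ⁻¹(0.5000) = 0.0000
c = −½·[z(H) + z(FA)] = −0.5 × (0.2533 + 0.0000) = -0.12665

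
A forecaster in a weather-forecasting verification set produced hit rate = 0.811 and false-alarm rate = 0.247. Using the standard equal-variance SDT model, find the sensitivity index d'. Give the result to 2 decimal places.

d' = 1.57

z(H) = 0.882
z(FA) = -0.684
d' = z(H) − z(FA) = 0.882 − (-0.684) = 1.566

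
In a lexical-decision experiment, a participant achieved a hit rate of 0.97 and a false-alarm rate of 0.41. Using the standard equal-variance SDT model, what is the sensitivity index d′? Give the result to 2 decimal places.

d′ = 2.11

z(H) = 1.8808
z(FA) = -0.2275
d' = z(H) − z(FA) = 1.8808 − (-0.2275) = 2.1083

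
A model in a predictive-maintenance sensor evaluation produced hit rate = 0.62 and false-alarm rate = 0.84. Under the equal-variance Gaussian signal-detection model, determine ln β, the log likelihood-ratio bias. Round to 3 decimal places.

Φ⁻¹(H) = 0.3055
Φ⁻¹(FA) = 0.9945
ln β = −½·[z(H)² − z(FA)²] = −0.5 × (0.0933 − 0.9890) = 0.44785

ln β = 0.448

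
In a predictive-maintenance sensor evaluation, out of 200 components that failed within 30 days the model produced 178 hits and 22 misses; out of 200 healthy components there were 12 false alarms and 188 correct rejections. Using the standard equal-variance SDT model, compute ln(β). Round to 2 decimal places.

ln β = 0.46

H = 178/200 = 0.8900
FA = 12/200 = 0.0600
z(0.8900) = 1.227, z(0.0600) = -1.555
ln β = −½·[z(H)² − z(FA)²] = −0.5 × (1.506 − 2.418) = 0.456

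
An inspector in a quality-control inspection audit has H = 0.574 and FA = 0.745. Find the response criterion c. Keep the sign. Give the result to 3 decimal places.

z(0.574) = 0.1866, z(0.745) = 0.6588
c = −½·[z(H) + z(FA)] = −0.5 × (0.1866 + 0.6588) = -0.4227

c = -0.423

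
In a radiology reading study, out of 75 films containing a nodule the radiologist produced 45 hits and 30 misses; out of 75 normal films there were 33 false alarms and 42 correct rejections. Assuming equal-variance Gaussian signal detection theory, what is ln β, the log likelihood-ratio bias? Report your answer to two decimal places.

H = 45/75 = 0.6000
FA = 33/75 = 0.4400
Φ⁻¹(H) = 0.253
Φ⁻¹(FA) = -0.151
ln β = −½·[z(H)² − z(FA)²] = −0.5 × (0.064 − 0.023) = -0.0205

ln β = -0.02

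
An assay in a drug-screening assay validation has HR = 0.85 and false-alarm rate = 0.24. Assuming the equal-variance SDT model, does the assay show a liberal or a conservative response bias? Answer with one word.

liberal

z(H) = 1.036, z(FA) = -0.706
c = −½·(z(H) + z(FA)) = -0.165
c < 0 → liberal criterion (biased toward responding “yes”).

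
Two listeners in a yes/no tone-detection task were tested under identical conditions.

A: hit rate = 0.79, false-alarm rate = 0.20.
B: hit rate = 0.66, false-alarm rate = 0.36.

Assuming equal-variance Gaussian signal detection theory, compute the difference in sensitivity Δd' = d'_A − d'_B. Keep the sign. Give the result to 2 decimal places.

Δd' = 0.88

A: z(0.79) = 0.806, z(0.20) = -0.842, d' = 1.648
B: z(0.66) = 0.412, z(0.36) = -0.358, d' = 0.770
Δd' = d'_A − d'_B = 1.648 − 0.770 = 0.878
A has the higher sensitivity.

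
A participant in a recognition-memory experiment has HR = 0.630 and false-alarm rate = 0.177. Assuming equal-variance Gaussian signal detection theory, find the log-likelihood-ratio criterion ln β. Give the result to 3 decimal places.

z(H) = z(0.630) = 0.3319
z(FA) = z(0.177) = -0.9269
ln β = −½·[z(H)² − z(FA)²] = −0.5 × (0.1102 − 0.8591) = 0.37445

ln β = 0.374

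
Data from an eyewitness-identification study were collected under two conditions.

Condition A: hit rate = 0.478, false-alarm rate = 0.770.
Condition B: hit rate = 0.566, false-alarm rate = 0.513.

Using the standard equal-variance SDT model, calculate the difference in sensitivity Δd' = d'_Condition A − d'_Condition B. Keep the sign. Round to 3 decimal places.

Δd' = -0.928

Condition A: z(0.478) = -0.0552, z(0.770) = 0.7388, d' = -0.7940
Condition B: z(0.566) = 0.1662, z(0.513) = 0.0326, d' = 0.1336
Δd' = d'_Condition A − d'_Condition B = -0.7940 − 0.1336 = -0.9276
Condition B has the higher sensitivity.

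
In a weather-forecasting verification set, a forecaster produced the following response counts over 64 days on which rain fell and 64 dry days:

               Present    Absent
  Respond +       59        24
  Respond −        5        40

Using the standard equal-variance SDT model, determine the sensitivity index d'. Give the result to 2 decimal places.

d' = 1.74

H = 59/64 = 0.9219
FA = 24/64 = 0.3750
z(0.9219) = 1.418, z(0.3750) = -0.319
d' = z(H) − z(FA) = 1.418 − (-0.319) = 1.737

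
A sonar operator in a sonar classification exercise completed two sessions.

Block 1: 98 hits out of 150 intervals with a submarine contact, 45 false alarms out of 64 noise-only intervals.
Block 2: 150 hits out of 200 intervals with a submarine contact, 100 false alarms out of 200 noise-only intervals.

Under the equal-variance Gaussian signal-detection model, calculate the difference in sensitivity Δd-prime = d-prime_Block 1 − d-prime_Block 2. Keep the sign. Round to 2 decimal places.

Block 1: z(0.6533) = 0.394, z(0.7031) = 0.533, d' = -0.139
Block 2: z(0.7500) = 0.674, z(0.5000) = 0.000, d' = 0.674
Δd' = d'_Block 1 − d'_Block 2 = -0.139 − 0.674 = -0.813
Block 2 has the higher sensitivity.

Δd-prime = -0.81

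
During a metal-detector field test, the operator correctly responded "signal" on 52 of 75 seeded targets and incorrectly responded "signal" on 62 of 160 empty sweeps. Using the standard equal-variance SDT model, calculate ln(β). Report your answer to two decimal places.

ln β = -0.09

H = 52/75 = 0.6933
FA = 62/160 = 0.3875
Φ⁻¹(H) = Φ⁻¹(0.6933) = 0.505
Φ⁻¹(FA) = Φ⁻¹(0.3875) = -0.286
ln β = −½·[z(H)² − z(FA)²] = −0.5 × (0.255 − 0.082) = -0.0865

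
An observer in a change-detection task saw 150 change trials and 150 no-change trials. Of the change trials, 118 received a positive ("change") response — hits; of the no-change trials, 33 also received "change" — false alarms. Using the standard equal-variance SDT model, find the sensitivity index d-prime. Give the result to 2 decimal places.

d-prime = 1.57

H = 118/150 = 0.7867
FA = 33/150 = 0.2200
z(0.7867) = 0.795, z(0.2200) = -0.772
d' = z(H) − z(FA) = 0.795 − (-0.772) = 1.567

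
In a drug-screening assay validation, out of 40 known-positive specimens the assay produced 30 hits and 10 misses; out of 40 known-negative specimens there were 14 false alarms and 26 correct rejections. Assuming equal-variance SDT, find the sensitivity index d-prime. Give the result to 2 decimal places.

H = 30/40 = 0.7500
FA = 14/40 = 0.3500
Φ⁻¹(0.7500) = 0.674, Φ⁻¹(0.3500) = -0.385
d' = z(H) − z(FA) = 0.674 − (-0.385) = 1.059

d-prime = 1.06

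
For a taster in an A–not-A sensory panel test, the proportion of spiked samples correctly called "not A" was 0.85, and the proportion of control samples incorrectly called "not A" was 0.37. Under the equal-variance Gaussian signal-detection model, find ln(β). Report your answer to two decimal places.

ln β = -0.48

z(H) = 1.036
z(FA) = -0.332
ln β = −½·[z(H)² − z(FA)²] = −0.5 × (1.073 − 0.110) = -0.4815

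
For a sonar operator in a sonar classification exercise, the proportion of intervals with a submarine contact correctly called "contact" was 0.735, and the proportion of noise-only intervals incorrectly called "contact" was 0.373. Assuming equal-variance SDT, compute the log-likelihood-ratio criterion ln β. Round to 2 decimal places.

ln β = -0.14

z(H) = 0.628
z(FA) = -0.324
ln β = −½·[z(H)² − z(FA)²] = −0.5 × (0.394 − 0.105) = -0.1445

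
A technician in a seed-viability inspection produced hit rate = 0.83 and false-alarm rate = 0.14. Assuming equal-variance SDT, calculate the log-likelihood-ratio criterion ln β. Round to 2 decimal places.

ln β = 0.13

Φ⁻¹(0.83) = 0.954, Φ⁻¹(0.14) = -1.080
ln β = −½·[z(H)² − z(FA)²] = −0.5 × (0.910 − 1.166) = 0.128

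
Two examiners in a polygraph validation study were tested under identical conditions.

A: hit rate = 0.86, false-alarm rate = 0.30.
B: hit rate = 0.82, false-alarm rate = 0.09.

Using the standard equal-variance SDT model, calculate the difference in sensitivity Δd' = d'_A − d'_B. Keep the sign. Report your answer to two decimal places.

Δd' = -0.65

A: z(0.86) = 1.080, z(0.30) = -0.524, d' = 1.604
B: z(0.82) = 0.915, z(0.09) = -1.341, d' = 2.256
Δd' = d'_A − d'_B = 1.604 − 2.256 = -0.652
B has the higher sensitivity.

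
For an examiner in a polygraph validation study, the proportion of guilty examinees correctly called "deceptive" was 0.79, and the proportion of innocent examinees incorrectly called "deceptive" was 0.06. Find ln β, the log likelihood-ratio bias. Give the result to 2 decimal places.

ln β = 0.88

z(0.79) = 0.806, z(0.06) = -1.555
ln β = −½·[z(H)² − z(FA)²] = −0.5 × (0.650 − 2.418) = 0.884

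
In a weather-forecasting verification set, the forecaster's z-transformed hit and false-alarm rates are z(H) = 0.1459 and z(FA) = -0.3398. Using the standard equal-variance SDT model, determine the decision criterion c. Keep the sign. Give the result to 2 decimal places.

c = 0.10

c = −½·[z(H) + z(FA)] = −½·(0.1459 + (-0.3398)) = 0.09695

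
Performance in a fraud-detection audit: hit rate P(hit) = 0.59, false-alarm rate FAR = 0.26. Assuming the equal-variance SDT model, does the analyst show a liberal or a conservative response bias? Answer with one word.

z(H) = 0.228, z(FA) = -0.643
c = −½·(z(H) + z(FA)) = 0.2075
c > 0 → conservative criterion (biased toward responding “no”).

conservative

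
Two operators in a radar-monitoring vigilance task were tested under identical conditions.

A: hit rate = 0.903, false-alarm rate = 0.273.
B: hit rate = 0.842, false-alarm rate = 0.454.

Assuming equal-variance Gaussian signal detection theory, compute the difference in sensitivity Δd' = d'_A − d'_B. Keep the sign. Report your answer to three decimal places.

Δd' = 0.784

A: z(0.903) = 1.2988, z(0.273) = -0.6038, d' = 1.9026
B: z(0.842) = 1.0027, z(0.454) = -0.1156, d' = 1.1183
Δd' = d'_A − d'_B = 1.9026 − 1.1183 = 0.7843
A has the higher sensitivity.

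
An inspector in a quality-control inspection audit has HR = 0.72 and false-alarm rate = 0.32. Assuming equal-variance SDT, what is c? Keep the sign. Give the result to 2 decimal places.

z(H) = z(0.72) = 0.5828
z(FA) = z(0.32) = -0.4677
c = −½·[z(H) + z(FA)] = −0.5 × (0.5828 + (-0.4677)) = -0.05755
c < 0: the inspector has a liberal response bias.

c = -0.06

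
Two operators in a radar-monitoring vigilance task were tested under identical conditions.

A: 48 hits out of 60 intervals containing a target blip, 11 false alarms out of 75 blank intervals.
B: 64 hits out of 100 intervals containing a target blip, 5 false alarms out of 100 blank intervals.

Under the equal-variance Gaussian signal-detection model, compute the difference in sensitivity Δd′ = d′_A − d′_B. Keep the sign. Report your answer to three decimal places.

A: z(0.8000) = 0.8416, z(0.1467) = -1.0507, d' = 1.8923
B: z(0.6400) = 0.3585, z(0.0500) = -1.6449, d' = 2.0034
Δd' = d'_A − d'_B = 1.8923 − 2.0034 = -0.1111
B has the higher sensitivity.

Δd′ = -0.111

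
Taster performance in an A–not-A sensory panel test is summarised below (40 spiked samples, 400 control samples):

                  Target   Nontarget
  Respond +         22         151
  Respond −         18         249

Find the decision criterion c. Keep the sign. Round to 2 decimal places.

H = 22/40 = 0.5500
FA = 151/400 = 0.3775
Φ⁻¹(H) = 0.126
Φ⁻¹(FA) = -0.312
c = −½·[z(H) + z(FA)] = −0.5 × (0.126 + (-0.312)) = 0.093
c > 0: the taster has a conservative response bias.

c = 0.09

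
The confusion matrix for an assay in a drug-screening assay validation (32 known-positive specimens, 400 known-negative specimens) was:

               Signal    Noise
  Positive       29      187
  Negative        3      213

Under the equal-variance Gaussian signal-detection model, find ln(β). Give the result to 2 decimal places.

ln β = -0.87

H = 29/32 = 0.9062
FA = 187/400 = 0.4675
z(H) = z(0.9062) = 1.318
z(FA) = z(0.4675) = -0.082
ln β = −½·[z(H)² − z(FA)²] = −0.5 × (1.737 − 0.007) = -0.865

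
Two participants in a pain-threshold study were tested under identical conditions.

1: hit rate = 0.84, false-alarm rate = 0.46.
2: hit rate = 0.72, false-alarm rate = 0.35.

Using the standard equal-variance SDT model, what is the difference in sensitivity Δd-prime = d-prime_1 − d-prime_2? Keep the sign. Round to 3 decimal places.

Δd-prime = 0.127

1: z(0.84) = 0.9945, z(0.46) = -0.1004, d' = 1.0949
2: z(0.72) = 0.5828, z(0.35) = -0.3853, d' = 0.9681
Δd' = d'_1 − d'_2 = 1.0949 − 0.9681 = 0.1268
1 has the higher sensitivity.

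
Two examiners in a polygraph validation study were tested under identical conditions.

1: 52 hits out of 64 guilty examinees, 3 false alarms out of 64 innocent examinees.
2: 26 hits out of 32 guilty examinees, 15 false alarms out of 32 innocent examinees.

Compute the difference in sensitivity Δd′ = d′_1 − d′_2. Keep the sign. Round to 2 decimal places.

1: z(0.8125) = 0.887, z(0.0469) = -1.676, d' = 2.563
2: z(0.8125) = 0.887, z(0.4688) = -0.078, d' = 0.965
Δd' = d'_1 − d'_2 = 2.563 − 0.965 = 1.598
1 has the higher sensitivity.

Δd′ = 1.60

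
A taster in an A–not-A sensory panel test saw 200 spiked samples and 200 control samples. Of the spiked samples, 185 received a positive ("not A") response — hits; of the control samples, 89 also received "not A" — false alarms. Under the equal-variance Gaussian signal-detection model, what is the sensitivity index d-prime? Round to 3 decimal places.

H = 185/200 = 0.9250
FA = 89/200 = 0.4450
Φ⁻¹(0.9250) = 1.4395, Φ⁻¹(0.4450) = -0.1383
d' = z(H) − z(FA) = 1.4395 − (-0.1383) = 1.5778

d-prime = 1.578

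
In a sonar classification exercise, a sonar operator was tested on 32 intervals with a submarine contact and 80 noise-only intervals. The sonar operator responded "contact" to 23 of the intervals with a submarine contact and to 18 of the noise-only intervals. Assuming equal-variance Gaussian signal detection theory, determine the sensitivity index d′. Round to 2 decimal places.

H = 23/32 = 0.7188
FA = 18/80 = 0.2250
z(0.7188) = 0.579, z(0.2250) = -0.755
d' = z(H) − z(FA) = 0.579 − (-0.755) = 1.334

d′ = 1.33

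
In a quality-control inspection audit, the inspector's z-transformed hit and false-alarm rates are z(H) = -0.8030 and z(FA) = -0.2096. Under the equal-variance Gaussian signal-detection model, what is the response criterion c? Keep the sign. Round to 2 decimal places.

c = 0.51

c = −½·[z(H) + z(FA)] = −½·(-0.8030 + (-0.2096)) = 0.5063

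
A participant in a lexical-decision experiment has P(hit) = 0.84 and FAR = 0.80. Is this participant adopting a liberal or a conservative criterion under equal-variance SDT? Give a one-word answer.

liberal

z(H) = 0.994, z(FA) = 0.842
c = −½·(z(H) + z(FA)) = -0.918
c < 0 → liberal criterion (biased toward responding “yes”).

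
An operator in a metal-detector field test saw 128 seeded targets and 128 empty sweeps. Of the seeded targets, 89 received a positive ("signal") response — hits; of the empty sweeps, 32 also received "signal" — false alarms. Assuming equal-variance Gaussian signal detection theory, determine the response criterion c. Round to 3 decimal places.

H = 89/128 = 0.6953
FA = 32/128 = 0.2500
Φ⁻¹(H) = 0.5109
Φ⁻¹(FA) = -0.6745
c = −½·[z(H) + z(FA)] = −0.5 × (0.5109 + (-0.6745)) = 0.0818

c = 0.082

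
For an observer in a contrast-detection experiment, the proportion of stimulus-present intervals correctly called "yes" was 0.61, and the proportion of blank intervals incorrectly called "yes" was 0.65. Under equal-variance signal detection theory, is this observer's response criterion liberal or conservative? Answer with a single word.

z(H) = 0.279, z(FA) = 0.385
c = −½·(z(H) + z(FA)) = -0.332
c < 0 → liberal criterion (biased toward responding “yes”).

liberal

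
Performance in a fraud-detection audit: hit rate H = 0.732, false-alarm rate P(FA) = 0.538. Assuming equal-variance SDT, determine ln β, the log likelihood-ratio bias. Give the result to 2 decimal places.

ln β = -0.19

z(H) = 0.619
z(FA) = 0.095
ln β = −½·[z(H)² − z(FA)²] = −0.5 × (0.383 − 0.009) = -0.187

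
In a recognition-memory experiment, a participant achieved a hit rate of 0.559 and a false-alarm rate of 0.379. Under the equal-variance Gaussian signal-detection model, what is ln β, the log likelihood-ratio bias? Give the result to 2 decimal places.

ln β = 0.04

z(H) = 0.148
z(FA) = -0.308
ln β = −½·[z(H)² − z(FA)²] = −0.5 × (0.022 − 0.095) = 0.0365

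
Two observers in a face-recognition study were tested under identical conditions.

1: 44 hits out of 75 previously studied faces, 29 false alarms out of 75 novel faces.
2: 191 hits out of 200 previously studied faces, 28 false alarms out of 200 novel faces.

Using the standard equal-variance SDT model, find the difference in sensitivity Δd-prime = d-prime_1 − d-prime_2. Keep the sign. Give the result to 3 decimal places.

Δd-prime = -2.269

1: z(0.5867) = 0.2191, z(0.3867) = -0.2879, d' = 0.5070
2: z(0.9550) = 1.6954, z(0.1400) = -1.0803, d' = 2.7757
Δd' = d'_1 − d'_2 = 0.5070 − 2.7757 = -2.2687
2 has the higher sensitivity.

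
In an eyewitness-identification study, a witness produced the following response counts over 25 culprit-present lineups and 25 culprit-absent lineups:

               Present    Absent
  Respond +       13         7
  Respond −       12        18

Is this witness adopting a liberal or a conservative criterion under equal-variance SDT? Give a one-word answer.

conservative

z(H) = 0.050, z(FA) = -0.583
c = −½·(z(H) + z(FA)) = 0.2665
c > 0 → conservative criterion (biased toward responding “no”).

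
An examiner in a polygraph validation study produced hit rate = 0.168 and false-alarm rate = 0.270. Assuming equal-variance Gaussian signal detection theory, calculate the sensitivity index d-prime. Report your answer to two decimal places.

d-prime = -0.35

z(0.168) = -0.962, z(0.270) = -0.613
d' = z(H) − z(FA) = -0.962 − (-0.613) = -0.349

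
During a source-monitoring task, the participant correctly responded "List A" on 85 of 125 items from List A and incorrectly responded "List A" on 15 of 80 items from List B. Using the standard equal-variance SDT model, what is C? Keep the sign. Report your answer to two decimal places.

H = 85/125 = 0.6800
FA = 15/80 = 0.1875
z(0.6800) = 0.468, z(0.1875) = -0.887
c = −½·[z(H) + z(FA)] = −0.5 × (0.468 + (-0.887)) = 0.2095

C = 0.21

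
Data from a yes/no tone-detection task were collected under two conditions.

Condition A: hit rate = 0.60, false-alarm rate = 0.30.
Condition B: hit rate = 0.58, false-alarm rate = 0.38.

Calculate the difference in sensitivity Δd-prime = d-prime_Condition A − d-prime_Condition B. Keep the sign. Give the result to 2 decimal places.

Condition A: z(0.60) = 0.253, z(0.30) = -0.524, d' = 0.777
Condition B: z(0.58) = 0.202, z(0.38) = -0.305, d' = 0.507
Δd' = d'_Condition A − d'_Condition B = 0.777 − 0.507 = 0.270
Condition A has the higher sensitivity.

Δd-prime = 0.27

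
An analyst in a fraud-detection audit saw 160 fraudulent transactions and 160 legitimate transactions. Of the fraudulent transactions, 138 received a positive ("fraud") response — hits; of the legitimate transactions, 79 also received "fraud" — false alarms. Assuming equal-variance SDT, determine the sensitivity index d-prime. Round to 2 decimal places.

d-prime = 1.11

H = 138/160 = 0.8625
FA = 79/160 = 0.4938
z(H) = 1.0916
z(FA) = -0.0155
d' = z(H) − z(FA) = 1.0916 − (-0.0155) = 1.1071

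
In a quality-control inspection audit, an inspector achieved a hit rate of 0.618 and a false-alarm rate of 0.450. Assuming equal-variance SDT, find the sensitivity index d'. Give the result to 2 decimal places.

Φ⁻¹(H) = Φ⁻¹(0.618) = 0.3002
Φ⁻¹(FA) = Φ⁻¹(0.450) = -0.1257
d' = z(H) − z(FA) = 0.3002 − (-0.1257) = 0.4259

d' = 0.43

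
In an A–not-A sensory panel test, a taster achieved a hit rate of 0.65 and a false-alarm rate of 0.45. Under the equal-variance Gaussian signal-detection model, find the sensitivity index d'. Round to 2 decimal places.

z(H) = z(0.65) = 0.3853
z(FA) = z(0.45) = -0.1257
d' = z(H) − z(FA) = 0.3853 − (-0.1257) = 0.5110

d' = 0.51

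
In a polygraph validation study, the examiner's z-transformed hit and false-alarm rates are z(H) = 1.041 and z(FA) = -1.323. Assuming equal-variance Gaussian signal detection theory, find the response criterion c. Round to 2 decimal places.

c = −½·[z(H) + z(FA)] = −½·(1.041 + (-1.323)) = 0.141

c = 0.14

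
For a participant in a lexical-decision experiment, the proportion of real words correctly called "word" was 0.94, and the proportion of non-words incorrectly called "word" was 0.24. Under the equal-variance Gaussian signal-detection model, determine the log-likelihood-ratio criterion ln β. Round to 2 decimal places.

z(H) = z(0.94) = 1.555
z(FA) = z(0.24) = -0.706
ln β = −½·[z(H)² − z(FA)²] = −0.5 × (2.418 − 0.498) = -0.960

ln β = -0.96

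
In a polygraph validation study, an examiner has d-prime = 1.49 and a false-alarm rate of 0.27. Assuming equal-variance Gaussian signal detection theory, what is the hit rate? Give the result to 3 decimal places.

hit rate = 0.810

z(false-alarm rate) = z(0.27) = -0.6128
z(H) = z(FA) + d' = -0.6128 + 1.49 = 0.8772
hit rate = Φ(0.8772) = 0.8098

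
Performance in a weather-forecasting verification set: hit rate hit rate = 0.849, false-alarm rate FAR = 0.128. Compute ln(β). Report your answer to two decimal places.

ln β = 0.11

Φ⁻¹(0.849) = 1.032, Φ⁻¹(0.128) = -1.136
ln β = −½·[z(H)² − z(FA)²] = −0.5 × (1.065 − 1.290) = 0.1125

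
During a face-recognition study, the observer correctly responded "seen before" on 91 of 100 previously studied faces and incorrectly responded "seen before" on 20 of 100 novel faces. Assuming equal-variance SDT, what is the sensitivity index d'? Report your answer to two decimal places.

d' = 2.18

H = 91/100 = 0.9100
FA = 20/100 = 0.2000
z(0.9100) = 1.341, z(0.2000) = -0.842
d' = z(H) − z(FA) = 1.341 − (-0.842) = 2.183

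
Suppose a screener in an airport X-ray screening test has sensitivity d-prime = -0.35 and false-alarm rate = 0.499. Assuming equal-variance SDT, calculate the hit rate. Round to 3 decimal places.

hit rate = 0.362

z(false-alarm rate) = z(0.499) = -0.0025
z(H) = z(FA) + d' = -0.0025 + (-0.35) = -0.3525
hit rate = Φ(-0.3525) = 0.3622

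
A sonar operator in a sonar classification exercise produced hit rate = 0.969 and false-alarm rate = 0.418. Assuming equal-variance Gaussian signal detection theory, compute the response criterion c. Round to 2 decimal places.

c = -0.83

z(H) = z(0.969) = 1.866
z(FA) = z(0.418) = -0.207
c = −½·[z(H) + z(FA)] = −0.5 × (1.866 + (-0.207)) = -0.8295
c < 0: the sonar operator has a liberal response bias.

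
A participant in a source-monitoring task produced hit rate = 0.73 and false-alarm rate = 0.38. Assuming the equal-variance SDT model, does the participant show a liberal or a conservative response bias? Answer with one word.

liberal

z(H) = 0.613, z(FA) = -0.305
c = −½·(z(H) + z(FA)) = -0.154
c < 0 → liberal criterion (biased toward responding “yes”).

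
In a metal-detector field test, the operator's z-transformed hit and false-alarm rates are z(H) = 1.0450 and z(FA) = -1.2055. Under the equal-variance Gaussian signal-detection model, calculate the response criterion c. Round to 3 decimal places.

c = −½·[z(H) + z(FA)] = −½·(1.0450 + (-1.2055)) = 0.08025
c > 0: the operator has a conservative response bias.

c = 0.080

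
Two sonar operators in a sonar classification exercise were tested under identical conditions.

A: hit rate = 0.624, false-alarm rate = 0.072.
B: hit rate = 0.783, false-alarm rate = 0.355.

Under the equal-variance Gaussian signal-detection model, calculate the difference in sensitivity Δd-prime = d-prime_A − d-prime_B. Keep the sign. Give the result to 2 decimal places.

Δd-prime = 0.62

A: z(0.624) = 0.316, z(0.072) = -1.461, d' = 1.777
B: z(0.783) = 0.782, z(0.355) = -0.372, d' = 1.154
Δd' = d'_A − d'_B = 1.777 − 1.154 = 0.623
A has the higher sensitivity.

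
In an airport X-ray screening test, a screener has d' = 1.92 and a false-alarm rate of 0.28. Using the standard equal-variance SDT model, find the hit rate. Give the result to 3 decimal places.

z(false-alarm rate) = z(0.28) = -0.5828
z(H) = z(FA) + d' = -0.5828 + 1.92 = 1.3372
hit rate = Φ(1.3372) = 0.9094

hit rate = 0.909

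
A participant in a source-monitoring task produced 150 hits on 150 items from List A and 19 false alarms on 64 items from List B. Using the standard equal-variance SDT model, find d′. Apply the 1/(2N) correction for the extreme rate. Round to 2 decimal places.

The hit rate is 150/150 = 1, so apply the 1/(2N) correction: H → 1 − 1/(2·150) = 0.99667.
z(H) = z(0.99667) = 2.713
z(FA) = z(0.29688) = -0.533
d' = 2.713 − (-0.533) = 3.246

d′ = 3.25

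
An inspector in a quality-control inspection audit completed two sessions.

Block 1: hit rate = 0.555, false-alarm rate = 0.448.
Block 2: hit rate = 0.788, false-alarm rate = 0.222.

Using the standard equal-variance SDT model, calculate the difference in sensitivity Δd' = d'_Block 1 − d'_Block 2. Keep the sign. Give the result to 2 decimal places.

Δd' = -1.30

Block 1: z(0.555) = 0.138, z(0.448) = -0.131, d' = 0.269
Block 2: z(0.788) = 0.800, z(0.222) = -0.765, d' = 1.565
Δd' = d'_Block 1 − d'_Block 2 = 0.269 − 1.565 = -1.296
Block 2 has the higher sensitivity.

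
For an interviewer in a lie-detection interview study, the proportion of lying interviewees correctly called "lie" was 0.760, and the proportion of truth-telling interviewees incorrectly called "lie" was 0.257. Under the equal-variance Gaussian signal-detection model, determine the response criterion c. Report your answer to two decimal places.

c = -0.03

z(H) = 0.706
z(FA) = -0.653
c = −½·[z(H) + z(FA)] = −0.5 × (0.706 + (-0.653)) = -0.0265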